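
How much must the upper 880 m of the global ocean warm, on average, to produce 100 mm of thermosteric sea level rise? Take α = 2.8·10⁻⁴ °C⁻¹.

ΔT = Δh/(αH) = 0.1 / (2.8×10⁻⁴ × 880) ≈ 0.4058 °C

0.406 °C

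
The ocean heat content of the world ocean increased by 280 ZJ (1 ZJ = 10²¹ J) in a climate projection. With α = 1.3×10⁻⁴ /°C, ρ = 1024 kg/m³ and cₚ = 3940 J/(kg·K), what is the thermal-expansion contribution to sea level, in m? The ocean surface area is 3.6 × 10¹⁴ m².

Per unit area: Q = 280×10²¹ / (3.6×10¹⁴) ≈ 7.778×10⁸ J/m²
Δh = αQ/(ρcₚ) = 1.3×10⁻⁴ × 7.778×10⁸ / (1024 × 3940) ≈ 0.025062 m

Δh = 0.025 m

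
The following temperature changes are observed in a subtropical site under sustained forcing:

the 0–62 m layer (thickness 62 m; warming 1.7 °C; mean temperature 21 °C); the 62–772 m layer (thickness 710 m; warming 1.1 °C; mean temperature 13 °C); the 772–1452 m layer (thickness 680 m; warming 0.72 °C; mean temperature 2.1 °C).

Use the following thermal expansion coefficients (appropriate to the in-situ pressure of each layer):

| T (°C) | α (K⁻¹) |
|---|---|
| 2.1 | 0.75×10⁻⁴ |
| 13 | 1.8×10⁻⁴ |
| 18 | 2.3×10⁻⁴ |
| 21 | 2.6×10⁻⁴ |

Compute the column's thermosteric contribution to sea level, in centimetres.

about 20.5 cm

Layer 1 at 21 °C → α = 2.6×10⁻⁴ K⁻¹
Layer 2 at 13 °C → α = 1.8×10⁻⁴ K⁻¹
Layer 3 at 2.1 °C → α = 0.75×10⁻⁴ K⁻¹
Layer 1: 62 × 2.6×10⁻⁴ × 1.7 = 0.027404 m
Layer 2: 1.1 × 1.8×10⁻⁴ × 710 = 0.14058 m
772–1452 m: 0.72 × 680 × 0.75×10⁻⁴ = 0.03672 m
Δh = 0.027404 + 0.14058 + 0.03672 = 0.204704 m ≈ 20.5 cm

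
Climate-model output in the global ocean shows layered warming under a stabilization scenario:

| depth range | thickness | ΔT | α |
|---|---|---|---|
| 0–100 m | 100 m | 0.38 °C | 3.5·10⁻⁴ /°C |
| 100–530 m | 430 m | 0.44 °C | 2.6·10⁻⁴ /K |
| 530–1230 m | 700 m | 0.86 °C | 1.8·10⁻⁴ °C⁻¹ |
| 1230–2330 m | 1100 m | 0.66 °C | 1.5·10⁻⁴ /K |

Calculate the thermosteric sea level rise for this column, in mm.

100 × 3.5×10⁻⁴ × 0.38 = 0.01330 m
100–530 m: 0.44 × 2.6×10⁻⁴ × 430 = 0.049192 m
700 × 1.8×10⁻⁴ × 0.86 = 0.10836 m
1100 × 1.5×10⁻⁴ × 0.66 = 0.10890 m
Δh = 0.01330 + 0.049192 + 0.10836 + 0.10890 = 0.279752 m ≈ 280 mm

280 mm of thermosteric rise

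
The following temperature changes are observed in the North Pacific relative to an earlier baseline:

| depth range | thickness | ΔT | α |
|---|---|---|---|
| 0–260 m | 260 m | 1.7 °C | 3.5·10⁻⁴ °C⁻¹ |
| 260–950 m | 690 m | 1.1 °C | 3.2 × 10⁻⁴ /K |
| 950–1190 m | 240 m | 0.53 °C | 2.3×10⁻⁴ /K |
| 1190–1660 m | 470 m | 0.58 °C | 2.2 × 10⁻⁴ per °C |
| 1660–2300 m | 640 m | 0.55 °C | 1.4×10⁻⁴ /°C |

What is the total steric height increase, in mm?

about 536 mm

Layer 1: 3.5×10⁻⁴ × 1.7 × 260 = 0.15470 m
260–950 m: 690 × 1.1 × 3.2×10⁻⁴ = 0.24288 m
950–1190 m: 0.53 × 240 × 2.3×10⁻⁴ = 0.029256 m
0.58 × 470 × 2.2×10⁻⁴ = 0.059972 m
Layer 5: 1.4×10⁻⁴ × 640 × 0.55 = 0.04928 m
Δh = 0.15470 + 0.24288 + 0.029256 + 0.059972 + 0.04928 = 0.536088 m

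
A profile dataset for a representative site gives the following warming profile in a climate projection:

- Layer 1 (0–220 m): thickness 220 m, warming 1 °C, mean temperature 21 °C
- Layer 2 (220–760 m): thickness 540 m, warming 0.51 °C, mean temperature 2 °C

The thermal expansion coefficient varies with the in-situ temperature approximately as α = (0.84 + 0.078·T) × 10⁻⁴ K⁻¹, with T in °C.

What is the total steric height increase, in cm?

Layer 1: α = (0.84 + 0.078×21)×10⁻⁴ = 2.478×10⁻⁴ K⁻¹
Layer 2: α = (0.84 + 0.078×2)×10⁻⁴ = 0.996×10⁻⁴ K⁻¹
220 × 2.478×10⁻⁴ × 1 = 0.054516 m
540 × 0.51 × 0.996×10⁻⁴ = 0.02742984 m
Δh = 0.054516 + 0.02742984 = 0.08194584 m

about 8.2 cm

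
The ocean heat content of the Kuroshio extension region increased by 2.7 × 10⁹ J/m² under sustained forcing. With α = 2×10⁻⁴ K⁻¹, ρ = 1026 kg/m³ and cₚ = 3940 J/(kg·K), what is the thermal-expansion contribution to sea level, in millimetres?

about 130 mm

Δh = αQ/(ρcₚ) = 2×10⁻⁴ × 2.7×10⁹ / (1026 × 3940) ≈ 0.13358 m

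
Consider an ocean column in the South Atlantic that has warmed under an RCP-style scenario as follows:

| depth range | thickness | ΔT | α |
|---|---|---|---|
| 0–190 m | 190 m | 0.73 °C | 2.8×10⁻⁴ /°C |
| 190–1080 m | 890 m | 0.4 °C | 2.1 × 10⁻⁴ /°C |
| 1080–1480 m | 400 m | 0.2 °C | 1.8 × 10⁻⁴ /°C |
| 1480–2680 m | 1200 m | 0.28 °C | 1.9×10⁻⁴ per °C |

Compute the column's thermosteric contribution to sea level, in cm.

0–190 m: 0.73 × 190 × 2.8×10⁻⁴ = 0.038836 m
190–1080 m: 2.1×10⁻⁴ × 890 × 0.4 = 0.07476 m
Layer 3: 0.2 × 400 × 1.8×10⁻⁴ = 0.01440 m
1480–2680 m: 0.28 × 1200 × 1.9×10⁻⁴ = 0.06384 m
Δh = 0.038836 + 0.07476 + 0.01440 + 0.06384 = 0.191836 m ≈ 19.2 cm

about 19.2 cm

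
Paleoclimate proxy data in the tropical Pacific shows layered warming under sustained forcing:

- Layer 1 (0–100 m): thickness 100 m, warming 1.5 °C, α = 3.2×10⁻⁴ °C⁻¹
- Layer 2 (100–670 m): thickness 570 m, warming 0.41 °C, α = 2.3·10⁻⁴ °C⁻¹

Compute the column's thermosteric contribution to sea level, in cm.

3.2×10⁻⁴ × 100 × 1.5 = 0.04800 m
2.3×10⁻⁴ × 570 × 0.41 = 0.053751 m
Δh = 0.04800 + 0.053751 = 0.101751 m ≈ 10.2 cm

10.2 cm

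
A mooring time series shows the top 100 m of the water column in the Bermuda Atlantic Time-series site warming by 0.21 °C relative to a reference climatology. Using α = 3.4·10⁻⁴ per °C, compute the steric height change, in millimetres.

Δh = αΔT·H = 3.4×10⁻⁴ × 0.21 × 100 = 0.00714 m

7.1 mm of thermosteric rise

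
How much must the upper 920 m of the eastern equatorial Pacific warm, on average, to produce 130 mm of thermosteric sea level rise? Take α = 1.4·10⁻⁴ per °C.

ΔT ≈ 1.0 K

ΔT = Δh/(αH) = 0.13 / (1.4×10⁻⁴ × 920) ≈ 1.009 K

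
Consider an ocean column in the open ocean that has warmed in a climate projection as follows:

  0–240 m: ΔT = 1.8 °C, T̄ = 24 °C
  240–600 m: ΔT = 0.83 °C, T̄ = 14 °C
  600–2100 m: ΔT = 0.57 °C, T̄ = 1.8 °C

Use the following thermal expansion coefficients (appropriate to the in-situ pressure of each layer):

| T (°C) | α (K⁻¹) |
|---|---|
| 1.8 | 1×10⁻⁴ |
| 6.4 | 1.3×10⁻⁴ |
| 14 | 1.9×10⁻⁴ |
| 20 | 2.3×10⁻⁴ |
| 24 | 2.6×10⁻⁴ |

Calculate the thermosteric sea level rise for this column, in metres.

0.25 m of thermosteric rise

Layer 1 at 24 °C → α = 2.6×10⁻⁴ K⁻¹
Layer 2 at 14 °C → α = 1.9×10⁻⁴ K⁻¹
Layer 3 at 1.8 °C → α = 1×10⁻⁴ K⁻¹
Layer 1: 240 × 2.6×10⁻⁴ × 1.8 = 0.11232 m
360 × 1.9×10⁻⁴ × 0.83 = 0.056772 m
0.57 × 1500 × 1×10⁻⁴ = 0.08550 m
Δh = 0.11232 + 0.056772 + 0.08550 = 0.254592 m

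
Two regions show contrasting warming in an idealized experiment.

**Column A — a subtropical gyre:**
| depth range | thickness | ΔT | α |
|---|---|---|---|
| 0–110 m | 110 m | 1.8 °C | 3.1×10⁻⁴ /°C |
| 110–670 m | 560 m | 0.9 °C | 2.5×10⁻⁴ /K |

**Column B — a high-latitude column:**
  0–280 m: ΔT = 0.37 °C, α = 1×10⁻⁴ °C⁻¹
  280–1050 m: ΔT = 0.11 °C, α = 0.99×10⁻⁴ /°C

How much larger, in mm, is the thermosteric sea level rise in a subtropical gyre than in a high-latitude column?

A 3.1×10⁻⁴ × 1.8 × 110 = 0.06138 m
A 560 × 0.9 × 2.5×10⁻⁴ = 0.12600 m
A total: 0.18738 m
B 0–280 m: 280 × 0.37 × 1×10⁻⁴ = 0.01036 m
B Layer 2: 770 × 0.99×10⁻⁴ × 0.11 = 0.0083853 m
B total: 0.0187453 m
Difference: 0.18738 − 0.0187453 = 0.1686347 m

Δh_A − Δh_B ≈ 169 mm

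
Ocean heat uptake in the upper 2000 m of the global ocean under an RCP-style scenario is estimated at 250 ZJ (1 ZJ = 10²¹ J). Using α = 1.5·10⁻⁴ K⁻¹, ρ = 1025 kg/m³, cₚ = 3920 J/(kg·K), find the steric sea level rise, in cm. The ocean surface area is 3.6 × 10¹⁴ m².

2.6 cm

Per unit area: Q = 250×10²¹ / (3.6×10¹⁴) ≈ 6.944×10⁸ J/m²
Δh = αQ/(ρcₚ) = 1.5×10⁻⁴ × 6.944×10⁸ / (1025 × 3920) ≈ 0.025923 m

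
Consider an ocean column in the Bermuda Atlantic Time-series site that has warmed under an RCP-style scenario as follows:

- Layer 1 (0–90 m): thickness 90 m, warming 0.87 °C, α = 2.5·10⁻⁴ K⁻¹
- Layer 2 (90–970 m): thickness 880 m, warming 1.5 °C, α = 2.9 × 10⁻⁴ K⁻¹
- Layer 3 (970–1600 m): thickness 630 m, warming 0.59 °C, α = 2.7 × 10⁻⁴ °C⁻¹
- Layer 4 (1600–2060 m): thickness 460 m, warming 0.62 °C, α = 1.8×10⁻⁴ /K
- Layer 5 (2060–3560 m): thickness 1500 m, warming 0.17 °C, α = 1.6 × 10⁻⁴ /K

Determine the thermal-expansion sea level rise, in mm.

90 × 2.5×10⁻⁴ × 0.87 = 0.019575 m
880 × 1.5 × 2.9×10⁻⁴ = 0.38280 m
0.59 × 2.7×10⁻⁴ × 630 = 0.100359 m
0.62 × 460 × 1.8×10⁻⁴ = 0.051336 m
Layer 5: 0.17 × 1500 × 1.6×10⁻⁴ = 0.04080 m
Δh = 0.019575 + 0.38280 + 0.100359 + 0.051336 + 0.04080 = 0.59487 m

about 590 mm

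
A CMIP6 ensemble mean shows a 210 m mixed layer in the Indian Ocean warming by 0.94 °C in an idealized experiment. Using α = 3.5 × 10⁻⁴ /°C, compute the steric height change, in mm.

69.1 mm of thermosteric rise

Δh = αΔT·H = 3.5×10⁻⁴ × 0.94 × 210 = 0.06909 m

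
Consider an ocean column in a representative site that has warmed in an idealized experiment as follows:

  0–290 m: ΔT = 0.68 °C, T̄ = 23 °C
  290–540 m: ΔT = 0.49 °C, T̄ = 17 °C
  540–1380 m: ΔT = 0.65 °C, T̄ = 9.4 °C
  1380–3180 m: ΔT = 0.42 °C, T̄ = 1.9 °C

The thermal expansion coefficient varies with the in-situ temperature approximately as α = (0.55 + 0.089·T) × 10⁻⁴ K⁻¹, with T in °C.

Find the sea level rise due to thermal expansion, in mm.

207 mm

Layer 1: α = (0.55 + 0.089×23)×10⁻⁴ = 2.597×10⁻⁴ K⁻¹
Layer 2: α = (0.55 + 0.089×17)×10⁻⁴ = 2.063×10⁻⁴ K⁻¹
Layer 3: α = (0.55 + 0.089×9.4)×10⁻⁴ = 1.3866×10⁻⁴ K⁻¹
Layer 4: α = (0.55 + 0.089×1.9)×10⁻⁴ = 0.7191×10⁻⁴ K⁻¹
Layer 1: 290 × 2.597×10⁻⁴ × 0.68 = 0.05121284 m
2.063×10⁻⁴ × 0.49 × 250 = 0.02527175 m
540–1380 m: 0.65 × 1.3866×10⁻⁴ × 840 = 0.07570836 m
1380–3180 m: 0.42 × 1800 × 0.7191×10⁻⁴ = 0.05436396 m
Δh = 0.05121284 + 0.02527175 + 0.07570836 + 0.05436396 = 0.20655691 m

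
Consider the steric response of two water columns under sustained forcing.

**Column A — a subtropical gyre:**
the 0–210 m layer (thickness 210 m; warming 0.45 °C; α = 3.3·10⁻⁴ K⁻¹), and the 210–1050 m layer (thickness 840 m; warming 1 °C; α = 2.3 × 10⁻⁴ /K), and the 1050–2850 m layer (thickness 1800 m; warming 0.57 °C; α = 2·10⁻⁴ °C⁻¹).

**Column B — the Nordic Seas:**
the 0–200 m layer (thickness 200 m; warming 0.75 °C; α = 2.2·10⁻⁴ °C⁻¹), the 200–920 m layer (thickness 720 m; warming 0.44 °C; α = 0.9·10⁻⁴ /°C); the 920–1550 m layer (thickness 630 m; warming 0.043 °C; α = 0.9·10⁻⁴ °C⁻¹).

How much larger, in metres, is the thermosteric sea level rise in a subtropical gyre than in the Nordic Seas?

0.366 m larger

A 0.45 × 3.3×10⁻⁴ × 210 = 0.031185 m
A 210–1050 m: 840 × 2.3×10⁻⁴ × 1 = 0.19320 m
A 1050–2850 m: 0.57 × 1800 × 2×10⁻⁴ = 0.20520 m
A total: 0.429585 m
B 200 × 2.2×10⁻⁴ × 0.75 = 0.03300 m
B Layer 2: 0.44 × 720 × 0.9×10⁻⁴ = 0.028512 m
B Layer 3: 0.043 × 0.9×10⁻⁴ × 630 = 0.0024381 m
B total: 0.0639501 m
Difference: 0.429585 − 0.0639501 = 0.3656349 m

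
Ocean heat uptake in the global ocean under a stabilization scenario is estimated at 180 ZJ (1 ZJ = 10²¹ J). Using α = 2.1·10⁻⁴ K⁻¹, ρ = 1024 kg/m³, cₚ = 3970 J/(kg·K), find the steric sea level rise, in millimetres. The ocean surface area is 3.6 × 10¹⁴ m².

Per unit area: Q = 180×10²¹ / (3.6×10¹⁴) = 5×10⁸ J/m²
Δh = αQ/(ρcₚ) = 2.1×10⁻⁴ × 5×10⁸ / (1024 × 3970) ≈ 0.025828 m

Δh = 25.8 mm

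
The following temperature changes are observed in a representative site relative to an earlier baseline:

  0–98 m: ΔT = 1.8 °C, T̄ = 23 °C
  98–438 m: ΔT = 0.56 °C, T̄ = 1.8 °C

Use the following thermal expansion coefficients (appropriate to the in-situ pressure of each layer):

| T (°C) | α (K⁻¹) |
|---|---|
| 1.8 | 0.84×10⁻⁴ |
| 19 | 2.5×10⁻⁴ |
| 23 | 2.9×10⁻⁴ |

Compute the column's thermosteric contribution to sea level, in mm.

Δh ≈ 67 mm

Layer 1 at 23 °C → α = 2.9×10⁻⁴ K⁻¹
Layer 2 at 1.8 °C → α = 0.84×10⁻⁴ K⁻¹
1.8 × 98 × 2.9×10⁻⁴ = 0.051156 m
340 × 0.84×10⁻⁴ × 0.56 = 0.0159936 m
Δh = 0.051156 + 0.0159936 = 0.0671496 m ≈ 67 mm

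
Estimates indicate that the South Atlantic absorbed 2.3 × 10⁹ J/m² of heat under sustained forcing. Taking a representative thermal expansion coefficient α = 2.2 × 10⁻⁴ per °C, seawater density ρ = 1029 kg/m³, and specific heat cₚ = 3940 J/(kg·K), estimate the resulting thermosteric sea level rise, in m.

about 0.125 m

Δh = αQ/(ρcₚ) = 2.2×10⁻⁴ × 2.3×10⁹ / (1029 × 3940) ≈ 0.12481 m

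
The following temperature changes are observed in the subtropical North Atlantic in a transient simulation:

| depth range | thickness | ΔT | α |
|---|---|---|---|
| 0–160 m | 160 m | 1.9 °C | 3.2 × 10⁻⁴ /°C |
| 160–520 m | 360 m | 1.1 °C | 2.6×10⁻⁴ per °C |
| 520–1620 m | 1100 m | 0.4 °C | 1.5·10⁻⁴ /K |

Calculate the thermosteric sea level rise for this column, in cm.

about 26.6 cm

160 × 1.9 × 3.2×10⁻⁴ = 0.09728 m
160–520 m: 2.6×10⁻⁴ × 360 × 1.1 = 0.10296 m
520–1620 m: 1100 × 0.4 × 1.5×10⁻⁴ = 0.06600 m
Δh = 0.09728 + 0.10296 + 0.06600 = 0.26624 m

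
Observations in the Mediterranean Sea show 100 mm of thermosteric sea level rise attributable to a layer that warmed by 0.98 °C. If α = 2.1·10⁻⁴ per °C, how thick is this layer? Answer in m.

about 490 m

H = Δh/(αΔT) = 0.1 / (2.1×10⁻⁴ × 0.98) ≈ 485.9 m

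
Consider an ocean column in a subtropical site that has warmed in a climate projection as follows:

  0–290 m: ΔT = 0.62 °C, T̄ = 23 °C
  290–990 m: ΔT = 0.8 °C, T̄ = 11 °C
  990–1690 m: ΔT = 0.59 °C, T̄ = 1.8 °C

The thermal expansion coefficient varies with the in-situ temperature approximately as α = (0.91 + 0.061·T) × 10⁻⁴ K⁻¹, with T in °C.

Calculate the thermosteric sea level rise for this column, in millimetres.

Layer 1: α = (0.91 + 0.061×23)×10⁻⁴ = 2.313×10⁻⁴ K⁻¹
Layer 2: α = (0.91 + 0.061×11)×10⁻⁴ = 1.581×10⁻⁴ K⁻¹
Layer 3: α = (0.91 + 0.061×1.8)×10⁻⁴ = 1.0198×10⁻⁴ K⁻¹
Layer 1: 2.313×10⁻⁴ × 0.62 × 290 = 0.04158774 m
290–990 m: 0.8 × 700 × 1.581×10⁻⁴ = 0.088536 m
0.59 × 1.0198×10⁻⁴ × 700 = 0.04211774 m
Δh = 0.04158774 + 0.088536 + 0.04211774 = 0.17224148 m

about 172 mm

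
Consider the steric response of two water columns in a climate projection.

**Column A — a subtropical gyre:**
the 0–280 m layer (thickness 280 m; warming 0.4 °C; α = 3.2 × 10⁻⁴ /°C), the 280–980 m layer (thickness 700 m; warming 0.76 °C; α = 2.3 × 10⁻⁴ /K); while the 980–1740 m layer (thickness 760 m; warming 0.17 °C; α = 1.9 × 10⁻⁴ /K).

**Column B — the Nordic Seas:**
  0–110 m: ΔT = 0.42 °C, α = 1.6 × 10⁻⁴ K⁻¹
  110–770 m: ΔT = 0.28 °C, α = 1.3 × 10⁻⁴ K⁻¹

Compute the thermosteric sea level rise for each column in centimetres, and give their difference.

A: 18 cm; B: 3.1 cm; difference 15 cm

A Layer 1: 3.2×10⁻⁴ × 0.4 × 280 = 0.03584 m
A 2.3×10⁻⁴ × 0.76 × 700 = 0.12236 m
A Layer 3: 760 × 1.9×10⁻⁴ × 0.17 = 0.024548 m
A total: 0.182748 m
B Layer 1: 0.42 × 1.6×10⁻⁴ × 110 = 0.007392 m
B 110–770 m: 0.28 × 1.3×10⁻⁴ × 660 = 0.024024 m
B total: 0.031416 m
Difference: 0.182748 − 0.031416 = 0.151332 m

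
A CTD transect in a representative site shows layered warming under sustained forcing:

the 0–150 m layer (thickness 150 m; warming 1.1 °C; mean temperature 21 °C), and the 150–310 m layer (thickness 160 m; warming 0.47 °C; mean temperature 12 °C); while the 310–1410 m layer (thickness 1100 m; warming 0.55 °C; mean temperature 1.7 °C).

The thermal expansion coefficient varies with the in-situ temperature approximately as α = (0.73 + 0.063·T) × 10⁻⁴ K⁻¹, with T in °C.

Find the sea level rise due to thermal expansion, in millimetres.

95.7 mm

Layer 1: α = (0.73 + 0.063×21)×10⁻⁴ = 2.053×10⁻⁴ K⁻¹
Layer 2: α = (0.73 + 0.063×12)×10⁻⁴ = 1.486×10⁻⁴ K⁻¹
Layer 3: α = (0.73 + 0.063×1.7)×10⁻⁴ = 0.8371×10⁻⁴ K⁻¹
2.053×10⁻⁴ × 150 × 1.1 = 0.0338745 m
Layer 2: 0.47 × 160 × 1.486×10⁻⁴ = 0.01117472 m
1100 × 0.8371×10⁻⁴ × 0.55 = 0.05064455 m
Δh = 0.0338745 + 0.01117472 + 0.05064455 = 0.09569377 m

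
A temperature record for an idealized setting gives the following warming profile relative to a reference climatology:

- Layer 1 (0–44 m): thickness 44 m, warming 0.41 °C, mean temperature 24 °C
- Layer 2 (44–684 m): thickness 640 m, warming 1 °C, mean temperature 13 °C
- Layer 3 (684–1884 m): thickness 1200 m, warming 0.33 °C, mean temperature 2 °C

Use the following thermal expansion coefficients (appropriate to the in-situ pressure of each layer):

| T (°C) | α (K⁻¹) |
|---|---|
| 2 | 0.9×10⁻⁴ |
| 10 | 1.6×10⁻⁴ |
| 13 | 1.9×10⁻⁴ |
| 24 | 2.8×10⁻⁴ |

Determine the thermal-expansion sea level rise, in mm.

Layer 1 at 24 °C → α = 2.8×10⁻⁴ K⁻¹
Layer 2 at 13 °C → α = 1.9×10⁻⁴ K⁻¹
Layer 3 at 2 °C → α = 0.9×10⁻⁴ K⁻¹
0–44 m: 0.41 × 44 × 2.8×10⁻⁴ = 0.0050512 m
1.9×10⁻⁴ × 1 × 640 = 0.12160 m
1200 × 0.33 × 0.9×10⁻⁴ = 0.03564 m
Δh = 0.0050512 + 0.12160 + 0.03564 = 0.1622912 m

about 160 mm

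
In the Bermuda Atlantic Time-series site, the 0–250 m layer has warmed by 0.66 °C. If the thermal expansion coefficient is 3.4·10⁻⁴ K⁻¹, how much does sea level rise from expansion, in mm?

56.1 mm

Δh = αΔT·H = 3.4×10⁻⁴ × 0.66 × 250 = 0.05610 m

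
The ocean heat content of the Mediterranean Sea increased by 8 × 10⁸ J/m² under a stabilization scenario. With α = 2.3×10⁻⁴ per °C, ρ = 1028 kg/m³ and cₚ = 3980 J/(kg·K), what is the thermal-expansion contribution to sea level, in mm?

Δh = αQ/(ρcₚ) = 2.3×10⁻⁴ × 8×10⁸ / (1028 × 3980) ≈ 0.044972 m

45.0 mm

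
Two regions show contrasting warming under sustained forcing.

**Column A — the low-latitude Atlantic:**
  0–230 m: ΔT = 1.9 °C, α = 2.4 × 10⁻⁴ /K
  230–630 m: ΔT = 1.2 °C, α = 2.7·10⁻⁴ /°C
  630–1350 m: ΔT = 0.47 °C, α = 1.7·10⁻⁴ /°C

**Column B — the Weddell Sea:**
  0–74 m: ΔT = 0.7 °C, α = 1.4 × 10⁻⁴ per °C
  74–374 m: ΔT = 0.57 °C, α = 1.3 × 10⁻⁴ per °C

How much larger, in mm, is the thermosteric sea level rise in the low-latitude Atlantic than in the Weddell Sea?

Δh_A − Δh_B ≈ 263 mm

A 230 × 2.4×10⁻⁴ × 1.9 = 0.10488 m
A Layer 2: 1.2 × 400 × 2.7×10⁻⁴ = 0.12960 m
A Layer 3: 0.47 × 1.7×10⁻⁴ × 720 = 0.057528 m
A total: 0.292008 m
B 0–74 m: 74 × 1.4×10⁻⁴ × 0.7 = 0.007252 m
B Layer 2: 300 × 0.57 × 1.3×10⁻⁴ = 0.02223 m
B total: 0.029482 m
Difference: 0.292008 − 0.029482 = 0.262526 m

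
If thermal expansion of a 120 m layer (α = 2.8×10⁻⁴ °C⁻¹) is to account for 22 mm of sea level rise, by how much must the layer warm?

0.655 K

ΔT = Δh/(αH) = 0.022 / (2.8×10⁻⁴ × 120) ≈ 0.6548 K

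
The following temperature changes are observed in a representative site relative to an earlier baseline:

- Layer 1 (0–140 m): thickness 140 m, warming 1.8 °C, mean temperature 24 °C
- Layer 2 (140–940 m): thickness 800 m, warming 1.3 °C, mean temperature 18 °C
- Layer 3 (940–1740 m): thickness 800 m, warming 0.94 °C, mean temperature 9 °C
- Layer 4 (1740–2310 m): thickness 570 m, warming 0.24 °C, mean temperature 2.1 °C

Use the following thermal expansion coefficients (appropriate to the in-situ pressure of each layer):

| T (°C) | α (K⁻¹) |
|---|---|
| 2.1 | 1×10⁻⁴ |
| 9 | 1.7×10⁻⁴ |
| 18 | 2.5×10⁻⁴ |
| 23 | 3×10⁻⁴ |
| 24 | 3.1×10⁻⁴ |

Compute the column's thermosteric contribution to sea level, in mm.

480 mm of thermosteric rise

Layer 1 at 24 °C → α = 3.1×10⁻⁴ K⁻¹
Layer 2 at 18 °C → α = 2.5×10⁻⁴ K⁻¹
Layer 3 at 9 °C → α = 1.7×10⁻⁴ K⁻¹
Layer 4 at 2.1 °C → α = 1×10⁻⁴ K⁻¹
3.1×10⁻⁴ × 1.8 × 140 = 0.07812 m
1.3 × 800 × 2.5×10⁻⁴ = 0.26000 m
1.7×10⁻⁴ × 800 × 0.94 = 0.12784 m
1740–2310 m: 570 × 0.24 × 1×10⁻⁴ = 0.01368 m
Δh = 0.07812 + 0.26000 + 0.12784 + 0.01368 = 0.47964 m ≈ 480 mm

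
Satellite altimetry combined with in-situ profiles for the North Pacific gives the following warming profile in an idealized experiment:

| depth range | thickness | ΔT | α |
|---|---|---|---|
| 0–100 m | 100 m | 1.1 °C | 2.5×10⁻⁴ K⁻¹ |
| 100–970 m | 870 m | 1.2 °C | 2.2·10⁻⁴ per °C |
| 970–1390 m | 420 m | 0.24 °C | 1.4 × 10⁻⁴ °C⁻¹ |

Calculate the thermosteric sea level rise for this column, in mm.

Δh ≈ 271 mm

100 × 2.5×10⁻⁴ × 1.1 = 0.02750 m
870 × 1.2 × 2.2×10⁻⁴ = 0.22968 m
Layer 3: 420 × 0.24 × 1.4×10⁻⁴ = 0.014112 m
Δh = 0.02750 + 0.22968 + 0.014112 = 0.271292 m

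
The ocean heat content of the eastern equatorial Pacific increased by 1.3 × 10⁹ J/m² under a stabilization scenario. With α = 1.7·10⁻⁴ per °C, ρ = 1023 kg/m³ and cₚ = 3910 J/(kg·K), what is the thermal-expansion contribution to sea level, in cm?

Δh = αQ/(ρcₚ) = 1.7×10⁻⁴ × 1.3×10⁹ / (1023 × 3910) ≈ 0.055251 m

5.53 cm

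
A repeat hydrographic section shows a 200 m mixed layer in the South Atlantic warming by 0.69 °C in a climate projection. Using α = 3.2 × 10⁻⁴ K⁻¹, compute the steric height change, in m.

Δh = αΔT·H = 3.2×10⁻⁴ × 0.69 × 200 = 0.04416 m

0.044 m of thermosteric rise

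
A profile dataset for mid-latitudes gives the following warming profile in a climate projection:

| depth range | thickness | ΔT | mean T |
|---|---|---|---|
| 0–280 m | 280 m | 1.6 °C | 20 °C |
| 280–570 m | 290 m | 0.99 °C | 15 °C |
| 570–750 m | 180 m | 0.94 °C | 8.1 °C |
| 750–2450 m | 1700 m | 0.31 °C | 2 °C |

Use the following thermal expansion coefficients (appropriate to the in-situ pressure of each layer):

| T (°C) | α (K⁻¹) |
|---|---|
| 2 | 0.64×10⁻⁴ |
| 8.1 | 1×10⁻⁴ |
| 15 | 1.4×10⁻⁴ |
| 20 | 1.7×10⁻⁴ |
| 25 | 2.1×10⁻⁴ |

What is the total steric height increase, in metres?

Layer 1 at 20 °C → α = 1.7×10⁻⁴ K⁻¹
Layer 2 at 15 °C → α = 1.4×10⁻⁴ K⁻¹
Layer 3 at 8.1 °C → α = 1×10⁻⁴ K⁻¹
Layer 4 at 2 °C → α = 0.64×10⁻⁴ K⁻¹
0–280 m: 1.6 × 1.7×10⁻⁴ × 280 = 0.07616 m
280–570 m: 1.4×10⁻⁴ × 0.99 × 290 = 0.040194 m
180 × 0.94 × 1×10⁻⁴ = 0.01692 m
Layer 4: 0.31 × 1700 × 0.64×10⁻⁴ = 0.033728 m
Δh = 0.07616 + 0.040194 + 0.01692 + 0.033728 = 0.167002 m ≈ 0.167 m

0.167 m of thermosteric rise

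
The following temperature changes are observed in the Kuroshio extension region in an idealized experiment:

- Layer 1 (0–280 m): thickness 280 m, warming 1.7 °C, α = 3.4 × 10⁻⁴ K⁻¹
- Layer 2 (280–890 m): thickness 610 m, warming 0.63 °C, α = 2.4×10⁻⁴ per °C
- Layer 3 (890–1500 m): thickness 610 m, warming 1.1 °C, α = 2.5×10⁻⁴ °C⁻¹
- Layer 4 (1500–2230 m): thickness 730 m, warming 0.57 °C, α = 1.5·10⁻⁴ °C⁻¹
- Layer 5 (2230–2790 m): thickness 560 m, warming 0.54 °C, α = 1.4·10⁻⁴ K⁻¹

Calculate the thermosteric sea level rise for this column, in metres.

0.527 m of thermosteric rise

3.4×10⁻⁴ × 1.7 × 280 = 0.16184 m
Layer 2: 0.63 × 2.4×10⁻⁴ × 610 = 0.092232 m
890–1500 m: 2.5×10⁻⁴ × 610 × 1.1 = 0.16775 m
1500–2230 m: 730 × 0.57 × 1.5×10⁻⁴ = 0.062415 m
Layer 5: 1.4×10⁻⁴ × 560 × 0.54 = 0.042336 m
Δh = 0.16184 + 0.092232 + 0.16775 + 0.062415 + 0.042336 = 0.526573 m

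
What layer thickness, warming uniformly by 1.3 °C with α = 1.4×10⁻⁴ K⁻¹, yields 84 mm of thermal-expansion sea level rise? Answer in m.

H = Δh/(αΔT) = 0.084 / (1.4×10⁻⁴ × 1.3) ≈ 461.5 m

H ≈ 462 m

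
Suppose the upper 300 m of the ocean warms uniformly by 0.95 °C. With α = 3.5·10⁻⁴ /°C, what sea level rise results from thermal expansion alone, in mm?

Δh = 100 mm

Δh = αΔT·H = 3.5×10⁻⁴ × 0.95 × 300 = 0.09975 m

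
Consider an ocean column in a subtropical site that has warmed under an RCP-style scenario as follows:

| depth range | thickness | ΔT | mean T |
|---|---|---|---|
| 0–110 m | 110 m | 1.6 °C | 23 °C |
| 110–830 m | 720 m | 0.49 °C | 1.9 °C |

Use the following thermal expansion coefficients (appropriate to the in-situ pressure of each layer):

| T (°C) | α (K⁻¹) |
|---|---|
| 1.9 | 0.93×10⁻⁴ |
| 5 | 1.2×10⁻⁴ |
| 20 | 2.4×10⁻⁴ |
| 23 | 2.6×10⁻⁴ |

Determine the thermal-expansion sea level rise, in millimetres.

78.6 mm

Layer 1 at 23 °C → α = 2.6×10⁻⁴ K⁻¹
Layer 2 at 1.9 °C → α = 0.93×10⁻⁴ K⁻¹
Layer 1: 2.6×10⁻⁴ × 110 × 1.6 = 0.04576 m
110–830 m: 720 × 0.93×10⁻⁴ × 0.49 = 0.0328104 m
Δh = 0.04576 + 0.0328104 = 0.0785704 m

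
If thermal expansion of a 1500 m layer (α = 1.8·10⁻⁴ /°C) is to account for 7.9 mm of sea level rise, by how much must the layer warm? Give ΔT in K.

ΔT = Δh/(αH) = 0.0079 / (1.8×10⁻⁴ × 1500) ≈ 0.02926 K

ΔT ≈ 0.0293 K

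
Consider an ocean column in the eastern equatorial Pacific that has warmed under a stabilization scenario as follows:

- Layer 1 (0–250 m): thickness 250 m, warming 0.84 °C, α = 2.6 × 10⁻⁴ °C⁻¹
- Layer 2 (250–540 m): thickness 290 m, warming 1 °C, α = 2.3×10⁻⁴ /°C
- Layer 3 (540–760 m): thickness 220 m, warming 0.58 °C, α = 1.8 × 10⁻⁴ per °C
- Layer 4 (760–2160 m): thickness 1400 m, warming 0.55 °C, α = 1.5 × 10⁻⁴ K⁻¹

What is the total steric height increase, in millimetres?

260 mm of thermosteric rise

2.6×10⁻⁴ × 0.84 × 250 = 0.05460 m
2.3×10⁻⁴ × 1 × 290 = 0.06670 m
220 × 0.58 × 1.8×10⁻⁴ = 0.022968 m
760–2160 m: 0.55 × 1400 × 1.5×10⁻⁴ = 0.11550 m
Δh = 0.05460 + 0.06670 + 0.022968 + 0.11550 = 0.259768 m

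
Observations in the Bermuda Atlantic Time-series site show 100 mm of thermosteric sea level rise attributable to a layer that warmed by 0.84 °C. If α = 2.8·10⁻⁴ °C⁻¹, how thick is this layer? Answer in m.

H = Δh/(αΔT) = 0.1 / (2.8×10⁻⁴ × 0.84) ≈ 425.2 m

about 425 m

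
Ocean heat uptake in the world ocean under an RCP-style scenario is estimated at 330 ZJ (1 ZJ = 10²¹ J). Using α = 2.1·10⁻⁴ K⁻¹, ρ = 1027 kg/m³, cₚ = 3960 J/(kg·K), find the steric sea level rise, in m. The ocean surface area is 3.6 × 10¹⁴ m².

Δh ≈ 0.0473 m

Per unit area: Q = 330×10²¹ / (3.6×10¹⁴) ≈ 9.167×10⁸ J/m²
Δh = αQ/(ρcₚ) = 2.1×10⁻⁴ × 9.167×10⁸ / (1027 × 3960) ≈ 0.047335 m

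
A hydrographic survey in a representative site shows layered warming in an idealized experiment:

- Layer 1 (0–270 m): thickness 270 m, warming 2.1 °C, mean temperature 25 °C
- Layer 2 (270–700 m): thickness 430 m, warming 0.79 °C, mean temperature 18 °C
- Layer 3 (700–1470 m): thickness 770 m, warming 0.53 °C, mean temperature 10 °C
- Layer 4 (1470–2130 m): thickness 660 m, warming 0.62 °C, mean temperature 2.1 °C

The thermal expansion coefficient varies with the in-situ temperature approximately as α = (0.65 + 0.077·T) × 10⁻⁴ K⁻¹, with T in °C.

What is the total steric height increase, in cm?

Layer 1: α = (0.65 + 0.077×25)×10⁻⁴ = 2.575×10⁻⁴ K⁻¹
Layer 2: α = (0.65 + 0.077×18)×10⁻⁴ = 2.036×10⁻⁴ K⁻¹
Layer 3: α = (0.65 + 0.077×10)×10⁻⁴ = 1.42×10⁻⁴ K⁻¹
Layer 4: α = (0.65 + 0.077×2.1)×10⁻⁴ = 0.8117×10⁻⁴ K⁻¹
Layer 1: 270 × 2.1 × 2.575×10⁻⁴ = 0.1460025 m
270–700 m: 430 × 2.036×10⁻⁴ × 0.79 = 0.06916292 m
770 × 1.42×10⁻⁴ × 0.53 = 0.0579502 m
Layer 4: 0.8117×10⁻⁴ × 660 × 0.62 = 0.033214764 m
Δh = 0.1460025 + 0.06916292 + 0.0579502 + 0.033214764 = 0.306330384 m

31 cm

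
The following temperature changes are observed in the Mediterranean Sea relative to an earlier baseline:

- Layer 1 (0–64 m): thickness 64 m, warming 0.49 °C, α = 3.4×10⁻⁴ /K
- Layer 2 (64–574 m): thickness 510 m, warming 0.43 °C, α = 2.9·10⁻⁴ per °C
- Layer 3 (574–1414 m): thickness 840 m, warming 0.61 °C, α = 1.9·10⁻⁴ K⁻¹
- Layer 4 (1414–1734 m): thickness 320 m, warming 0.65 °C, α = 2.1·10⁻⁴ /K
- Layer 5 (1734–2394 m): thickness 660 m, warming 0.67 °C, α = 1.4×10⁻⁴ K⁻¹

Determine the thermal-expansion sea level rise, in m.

0–64 m: 64 × 0.49 × 3.4×10⁻⁴ = 0.0106624 m
Layer 2: 510 × 0.43 × 2.9×10⁻⁴ = 0.063597 m
574–1414 m: 840 × 1.9×10⁻⁴ × 0.61 = 0.097356 m
1414–1734 m: 0.65 × 2.1×10⁻⁴ × 320 = 0.04368 m
1734–2394 m: 1.4×10⁻⁴ × 0.67 × 660 = 0.061908 m
Δh = 0.0106624 + 0.063597 + 0.097356 + 0.04368 + 0.061908 = 0.2772034 m

Δh = 0.277 m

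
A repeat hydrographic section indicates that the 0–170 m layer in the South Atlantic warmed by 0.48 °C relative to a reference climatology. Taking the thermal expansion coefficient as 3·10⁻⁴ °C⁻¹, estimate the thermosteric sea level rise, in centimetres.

about 2.45 cm

Δh = αΔT·H = 3×10⁻⁴ × 0.48 × 170 = 0.02448 m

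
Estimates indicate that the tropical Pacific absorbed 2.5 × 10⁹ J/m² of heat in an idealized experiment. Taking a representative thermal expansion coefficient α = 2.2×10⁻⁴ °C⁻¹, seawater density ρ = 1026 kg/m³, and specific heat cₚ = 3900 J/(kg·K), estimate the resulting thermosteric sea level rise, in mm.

137 mm

Δh = αQ/(ρcₚ) = 2.2×10⁻⁴ × 2.5×10⁹ / (1026 × 3900) ≈ 0.13745 m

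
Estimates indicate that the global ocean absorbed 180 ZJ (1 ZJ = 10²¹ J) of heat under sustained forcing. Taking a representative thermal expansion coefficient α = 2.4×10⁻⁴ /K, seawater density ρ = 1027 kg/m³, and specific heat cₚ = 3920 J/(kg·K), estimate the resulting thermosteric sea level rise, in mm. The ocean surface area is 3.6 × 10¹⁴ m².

Δh ≈ 30 mm

Per unit area: Q = 180×10²¹ / (3.6×10¹⁴) = 5×10⁸ J/m²
Δh = αQ/(ρcₚ) = 2.4×10⁻⁴ × 5×10⁸ / (1027 × 3920) ≈ 0.029807 m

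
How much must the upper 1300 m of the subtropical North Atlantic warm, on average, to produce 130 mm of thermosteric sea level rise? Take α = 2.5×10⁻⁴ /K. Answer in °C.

ΔT = Δh/(αH) = 0.13 / (2.5×10⁻⁴ × 1300) = 0.4000 °C

0.40 °C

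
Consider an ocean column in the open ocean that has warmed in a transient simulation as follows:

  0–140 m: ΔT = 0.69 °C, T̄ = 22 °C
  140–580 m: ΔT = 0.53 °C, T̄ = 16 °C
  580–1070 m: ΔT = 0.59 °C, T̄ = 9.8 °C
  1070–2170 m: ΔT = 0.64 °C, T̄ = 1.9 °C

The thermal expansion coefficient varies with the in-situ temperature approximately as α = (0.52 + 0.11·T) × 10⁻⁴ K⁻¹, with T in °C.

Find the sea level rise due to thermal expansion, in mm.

Δh = 179 mm

Layer 1: α = (0.52 + 0.11×22)×10⁻⁴ = 2.94×10⁻⁴ K⁻¹
Layer 2: α = (0.52 + 0.11×16)×10⁻⁴ = 2.28×10⁻⁴ K⁻¹
Layer 3: α = (0.52 + 0.11×9.8)×10⁻⁴ = 1.598×10⁻⁴ K⁻¹
Layer 4: α = (0.52 + 0.11×1.9)×10⁻⁴ = 0.729×10⁻⁴ K⁻¹
0–140 m: 2.94×10⁻⁴ × 140 × 0.69 = 0.0284004 m
0.53 × 440 × 2.28×10⁻⁴ = 0.0531696 m
580–1070 m: 0.59 × 490 × 1.598×10⁻⁴ = 0.04619818 m
0.729×10⁻⁴ × 0.64 × 1100 = 0.0513216 m
Δh = 0.0284004 + 0.0531696 + 0.04619818 + 0.0513216 = 0.17908978 m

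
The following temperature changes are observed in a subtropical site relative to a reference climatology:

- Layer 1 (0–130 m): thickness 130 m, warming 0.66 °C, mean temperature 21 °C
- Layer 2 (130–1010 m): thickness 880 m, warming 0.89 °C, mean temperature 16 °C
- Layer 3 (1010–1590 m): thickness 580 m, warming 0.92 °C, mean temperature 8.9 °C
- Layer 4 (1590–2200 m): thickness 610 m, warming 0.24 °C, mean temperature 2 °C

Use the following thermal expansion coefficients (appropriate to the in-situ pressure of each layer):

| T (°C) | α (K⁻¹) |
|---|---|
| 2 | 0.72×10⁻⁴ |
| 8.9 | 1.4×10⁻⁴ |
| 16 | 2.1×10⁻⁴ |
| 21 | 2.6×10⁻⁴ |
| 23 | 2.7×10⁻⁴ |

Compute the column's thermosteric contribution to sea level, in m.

Δh = 0.272 m

Layer 1 at 21 °C → α = 2.6×10⁻⁴ K⁻¹
Layer 2 at 16 °C → α = 2.1×10⁻⁴ K⁻¹
Layer 3 at 8.9 °C → α = 1.4×10⁻⁴ K⁻¹
Layer 4 at 2 °C → α = 0.72×10⁻⁴ K⁻¹
0–130 m: 2.6×10⁻⁴ × 130 × 0.66 = 0.022308 m
Layer 2: 880 × 2.1×10⁻⁴ × 0.89 = 0.164472 m
1010–1590 m: 580 × 1.4×10⁻⁴ × 0.92 = 0.074704 m
1590–2200 m: 610 × 0.24 × 0.72×10⁻⁴ = 0.0105408 m
Δh = 0.022308 + 0.164472 + 0.074704 + 0.0105408 = 0.2720248 m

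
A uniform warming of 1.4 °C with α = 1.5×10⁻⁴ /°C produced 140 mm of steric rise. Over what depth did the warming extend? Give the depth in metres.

H = Δh/(αΔT) = 0.14 / (1.5×10⁻⁴ × 1.4) ≈ 666.7 m

H ≈ 667 m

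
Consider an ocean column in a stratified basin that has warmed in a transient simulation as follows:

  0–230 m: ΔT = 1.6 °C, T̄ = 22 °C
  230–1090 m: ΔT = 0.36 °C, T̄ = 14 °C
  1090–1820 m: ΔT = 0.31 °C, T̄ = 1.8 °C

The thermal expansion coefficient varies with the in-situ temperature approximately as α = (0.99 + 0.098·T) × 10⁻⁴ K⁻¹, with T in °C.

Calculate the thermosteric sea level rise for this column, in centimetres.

Layer 1: α = (0.99 + 0.098×22)×10⁻⁴ = 3.146×10⁻⁴ K⁻¹
Layer 2: α = (0.99 + 0.098×14)×10⁻⁴ = 2.362×10⁻⁴ K⁻¹
Layer 3: α = (0.99 + 0.098×1.8)×10⁻⁴ = 1.1664×10⁻⁴ K⁻¹
0–230 m: 230 × 1.6 × 3.146×10⁻⁴ = 0.1157728 m
Layer 2: 0.36 × 2.362×10⁻⁴ × 860 = 0.07312752 m
730 × 0.31 × 1.1664×10⁻⁴ = 0.026395632 m
Δh = 0.1157728 + 0.07312752 + 0.026395632 = 0.215295952 m

Δh = 21.5 cm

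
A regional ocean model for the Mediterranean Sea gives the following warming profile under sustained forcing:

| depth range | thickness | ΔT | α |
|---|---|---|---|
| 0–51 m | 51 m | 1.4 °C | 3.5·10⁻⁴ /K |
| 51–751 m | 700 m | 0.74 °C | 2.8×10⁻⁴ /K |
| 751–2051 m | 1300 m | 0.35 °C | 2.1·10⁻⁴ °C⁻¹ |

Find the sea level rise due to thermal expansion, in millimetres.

Layer 1: 3.5×10⁻⁴ × 1.4 × 51 = 0.02499 m
Layer 2: 2.8×10⁻⁴ × 0.74 × 700 = 0.14504 m
0.35 × 1300 × 2.1×10⁻⁴ = 0.09555 m
Δh = 0.02499 + 0.14504 + 0.09555 = 0.26558 m

Δh = 270 mm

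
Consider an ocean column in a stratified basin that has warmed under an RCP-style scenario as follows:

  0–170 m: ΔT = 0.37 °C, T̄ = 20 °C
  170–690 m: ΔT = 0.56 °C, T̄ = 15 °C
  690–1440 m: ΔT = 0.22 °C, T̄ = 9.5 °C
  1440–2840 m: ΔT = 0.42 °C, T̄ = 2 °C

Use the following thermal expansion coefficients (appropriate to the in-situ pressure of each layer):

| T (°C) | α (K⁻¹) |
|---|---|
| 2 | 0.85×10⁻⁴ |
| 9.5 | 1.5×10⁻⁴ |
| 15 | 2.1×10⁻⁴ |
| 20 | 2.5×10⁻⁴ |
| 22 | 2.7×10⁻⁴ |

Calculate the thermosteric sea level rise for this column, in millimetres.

Layer 1 at 20 °C → α = 2.5×10⁻⁴ K⁻¹
Layer 2 at 15 °C → α = 2.1×10⁻⁴ K⁻¹
Layer 3 at 9.5 °C → α = 1.5×10⁻⁴ K⁻¹
Layer 4 at 2 °C → α = 0.85×10⁻⁴ K⁻¹
0–170 m: 2.5×10⁻⁴ × 170 × 0.37 = 0.015725 m
170–690 m: 2.1×10⁻⁴ × 520 × 0.56 = 0.061152 m
690–1440 m: 0.22 × 750 × 1.5×10⁻⁴ = 0.02475 m
1440–2840 m: 0.85×10⁻⁴ × 1400 × 0.42 = 0.04998 m
Δh = 0.015725 + 0.061152 + 0.02475 + 0.04998 = 0.151607 m ≈ 152 mm

Δh = 152 mm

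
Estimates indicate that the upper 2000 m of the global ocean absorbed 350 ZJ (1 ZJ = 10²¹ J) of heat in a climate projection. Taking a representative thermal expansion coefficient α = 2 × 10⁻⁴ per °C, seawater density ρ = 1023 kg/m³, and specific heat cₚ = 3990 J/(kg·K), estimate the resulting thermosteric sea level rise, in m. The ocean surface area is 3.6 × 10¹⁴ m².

about 0.0476 m

Per unit area: Q = 350×10²¹ / (3.6×10¹⁴) ≈ 9.722×10⁸ J/m²
Δh = αQ/(ρcₚ) = 2×10⁻⁴ × 9.722×10⁸ / (1023 × 3990) ≈ 0.047636 m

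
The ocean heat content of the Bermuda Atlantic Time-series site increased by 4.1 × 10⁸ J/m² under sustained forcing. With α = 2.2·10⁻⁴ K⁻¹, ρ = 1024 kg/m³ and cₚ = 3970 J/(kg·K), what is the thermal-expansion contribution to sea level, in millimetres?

Δh = αQ/(ρcₚ) = 2.2×10⁻⁴ × 4.1×10⁸ / (1024 × 3970) ≈ 0.022188 m

Δh ≈ 22.2 mm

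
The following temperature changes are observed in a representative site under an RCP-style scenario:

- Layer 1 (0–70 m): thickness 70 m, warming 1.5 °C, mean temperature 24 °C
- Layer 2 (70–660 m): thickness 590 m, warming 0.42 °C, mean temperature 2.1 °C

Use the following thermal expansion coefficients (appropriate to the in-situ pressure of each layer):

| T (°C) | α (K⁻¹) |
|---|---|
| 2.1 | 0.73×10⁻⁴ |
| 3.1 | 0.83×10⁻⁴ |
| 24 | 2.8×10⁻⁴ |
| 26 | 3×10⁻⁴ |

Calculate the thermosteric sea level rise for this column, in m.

Layer 1 at 24 °C → α = 2.8×10⁻⁴ K⁻¹
Layer 2 at 2.1 °C → α = 0.73×10⁻⁴ K⁻¹
Layer 1: 1.5 × 2.8×10⁻⁴ × 70 = 0.02940 m
70–660 m: 590 × 0.42 × 0.73×10⁻⁴ = 0.0180894 m
Δh = 0.02940 + 0.0180894 = 0.0474894 m ≈ 0.047 m

Δh = 0.047 m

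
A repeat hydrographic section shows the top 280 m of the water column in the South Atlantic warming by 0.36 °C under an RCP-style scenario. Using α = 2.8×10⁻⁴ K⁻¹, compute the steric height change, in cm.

Δh = 2.82 cm

Δh = αΔT·H = 2.8×10⁻⁴ × 0.36 × 280 = 0.028224 m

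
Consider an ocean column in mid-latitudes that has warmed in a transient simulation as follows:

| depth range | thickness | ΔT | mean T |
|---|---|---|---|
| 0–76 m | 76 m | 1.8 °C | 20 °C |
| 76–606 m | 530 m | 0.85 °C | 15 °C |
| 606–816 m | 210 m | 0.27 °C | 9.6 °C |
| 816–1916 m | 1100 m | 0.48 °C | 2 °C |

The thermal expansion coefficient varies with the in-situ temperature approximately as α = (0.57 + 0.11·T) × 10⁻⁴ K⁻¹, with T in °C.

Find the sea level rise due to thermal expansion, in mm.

Δh = 189 mm

Layer 1: α = (0.57 + 0.11×20)×10⁻⁴ = 2.77×10⁻⁴ K⁻¹
Layer 2: α = (0.57 + 0.11×15)×10⁻⁴ = 2.22×10⁻⁴ K⁻¹
Layer 3: α = (0.57 + 0.11×9.6)×10⁻⁴ = 1.626×10⁻⁴ K⁻¹
Layer 4: α = (0.57 + 0.11×2)×10⁻⁴ = 0.79×10⁻⁴ K⁻¹
0–76 m: 1.8 × 2.77×10⁻⁴ × 76 = 0.0378936 m
76–606 m: 530 × 0.85 × 2.22×10⁻⁴ = 0.100011 m
Layer 3: 1.626×10⁻⁴ × 0.27 × 210 = 0.00921942 m
816–1916 m: 0.48 × 0.79×10⁻⁴ × 1100 = 0.041712 m
Δh = 0.0378936 + 0.100011 + 0.00921942 + 0.041712 = 0.18883602 m ≈ 189 mm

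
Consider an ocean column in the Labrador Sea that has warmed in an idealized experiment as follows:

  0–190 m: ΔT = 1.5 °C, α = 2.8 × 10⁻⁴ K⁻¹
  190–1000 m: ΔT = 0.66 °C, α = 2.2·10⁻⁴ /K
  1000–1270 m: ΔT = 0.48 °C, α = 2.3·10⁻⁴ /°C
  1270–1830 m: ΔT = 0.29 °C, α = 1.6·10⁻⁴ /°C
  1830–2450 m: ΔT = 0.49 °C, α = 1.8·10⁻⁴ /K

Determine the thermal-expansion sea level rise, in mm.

308 mm

0–190 m: 190 × 1.5 × 2.8×10⁻⁴ = 0.07980 m
2.2×10⁻⁴ × 810 × 0.66 = 0.117612 m
1000–1270 m: 0.48 × 270 × 2.3×10⁻⁴ = 0.029808 m
1270–1830 m: 560 × 0.29 × 1.6×10⁻⁴ = 0.025984 m
1830–2450 m: 1.8×10⁻⁴ × 620 × 0.49 = 0.054684 m
Δh = 0.07980 + 0.117612 + 0.029808 + 0.025984 + 0.054684 = 0.307888 m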